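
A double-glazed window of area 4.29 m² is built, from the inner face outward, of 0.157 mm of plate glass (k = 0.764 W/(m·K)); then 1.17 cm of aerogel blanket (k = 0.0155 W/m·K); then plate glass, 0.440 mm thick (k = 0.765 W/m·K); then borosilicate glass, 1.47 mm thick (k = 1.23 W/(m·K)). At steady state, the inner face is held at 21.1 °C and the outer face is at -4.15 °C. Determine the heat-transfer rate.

Treat each layer as a resistance in series:
  R_plate glass = L/(kA) = 1.57×10^-4/(0.764·4.29) = 4.790×10^-5 K/W
  R_aerogel blanket = L/(kA) = 0.0117/(0.0155·4.29) = 0.1760 K/W
  R_plate glass = L/(kA) = 4.40×10^-4/(0.765·4.29) = 1.341×10^-4 K/W
  R_borosilicate glass = L/(kA) = 0.00147/(1.23·4.29) = 2.786×10^-4 K/W
ΣR = 4.790×10^-5 + 0.1760 + 1.341×10^-4 + 2.786×10^-4 = 0.1765 K/W
Q = ΔT/ΣR = (21.1 °C − -4.15 °C)/0.1765 = 143 W

Q = 143 W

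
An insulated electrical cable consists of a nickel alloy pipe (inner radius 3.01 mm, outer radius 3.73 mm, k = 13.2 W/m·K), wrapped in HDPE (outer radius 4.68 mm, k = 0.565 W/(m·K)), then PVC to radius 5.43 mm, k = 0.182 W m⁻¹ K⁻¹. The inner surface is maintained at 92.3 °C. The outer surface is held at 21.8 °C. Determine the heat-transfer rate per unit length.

Resistance network (inner→outer):
  R'_nickel alloy = ln(0.00373/0.00301)/(2πk) = 0.2145/(2π·13.2) = 0.002586 m·K/W
  R'_HDPE = ln(0.00468/0.00373)/(2πk) = 0.2269/(2π·0.565) = 0.06391 m·K/W
  R'_PVC = ln(0.00543/0.00468)/(2πk) = 0.1486/(2π·0.182) = 0.1300 m·K/W
ΣR = 0.002586 + 0.06391 + 0.1300 = 0.1965 m·K/W
Q' = ΔT/ΣR = (92.3 °C − 21.8 °C)/0.1965 = 359 W/m

Q' = 359 W/m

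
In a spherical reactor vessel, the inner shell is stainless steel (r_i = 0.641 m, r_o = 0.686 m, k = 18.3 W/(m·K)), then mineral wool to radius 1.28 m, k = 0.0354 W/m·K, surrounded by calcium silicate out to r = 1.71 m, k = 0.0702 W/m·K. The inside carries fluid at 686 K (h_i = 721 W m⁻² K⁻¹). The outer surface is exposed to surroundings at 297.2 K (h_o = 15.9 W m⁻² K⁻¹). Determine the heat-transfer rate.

Q = 223 W

Resistance network (inner→outer):
  R_conv,in = 1/(4πr²h) = 1/(4π·0.641²·721) = 2.686×10^-4 K/W
  R_stainless steel = (1/0.641 − 1/0.686)/(4πk) = 0.1023/(4π·18.3) = 4.450×10^-4 K/W
  R_mineral wool = (1/0.686 − 1/1.28)/(4πk) = 0.6765/(4π·0.0354) = 1.521 K/W
  R_calcium silicate = (1/1.28 − 1/1.71)/(4πk) = 0.1965/(4π·0.0702) = 0.2227 K/W
  R_conv,out = 1/(4πr²h) = 1/(4π·1.71²·15.9) = 0.001712 K/W
ΣR = 2.686×10^-4 + 4.450×10^-4 + 1.521 + 0.2227 + 0.001712 = 1.746 K/W
Q = ΔT/ΣR = (686 K − 297.2 K)/1.746 = 223 W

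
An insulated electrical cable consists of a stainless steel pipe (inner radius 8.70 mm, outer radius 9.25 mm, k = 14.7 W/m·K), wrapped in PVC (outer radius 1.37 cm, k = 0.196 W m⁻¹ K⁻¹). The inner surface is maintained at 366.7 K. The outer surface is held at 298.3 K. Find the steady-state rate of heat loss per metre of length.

Q' = 214 W/m

Treat each layer as a resistance in series:
  R'_stainless steel = ln(0.00925/0.00870)/(2πk) = 0.06130/(2π·14.7) = 6.637×10^-4 m·K/W
  R'_PVC = ln(0.0137/0.00925)/(2πk) = 0.3928/(2π·0.196) = 0.3189 m·K/W
ΣR = 6.637×10^-4 + 0.3189 = 0.3196 m·K/W
Q' = ΔT/ΣR = (366.7 K − 298.3 K)/0.3196 = 214 W/m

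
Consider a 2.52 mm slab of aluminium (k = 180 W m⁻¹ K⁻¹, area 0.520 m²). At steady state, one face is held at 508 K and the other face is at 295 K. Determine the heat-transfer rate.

Q = kA·ΔT/L = 180 × 0.520 × |508 K − 295 K| / 0.00252 = 7.91×10^6 W

Q = 7910 kW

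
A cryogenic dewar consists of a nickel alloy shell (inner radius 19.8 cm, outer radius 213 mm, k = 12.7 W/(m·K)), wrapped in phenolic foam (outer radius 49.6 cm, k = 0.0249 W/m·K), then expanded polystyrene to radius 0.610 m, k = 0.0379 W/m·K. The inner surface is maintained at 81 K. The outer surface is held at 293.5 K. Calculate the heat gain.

Q = 22.7 W

Series thermal resistances, inner to outer:
  R_nickel alloy = (1/0.198 − 1/0.213)/(4πk) = 0.3557/(4π·12.7) = 0.002229 K/W
  R_phenolic foam = (1/0.213 − 1/0.496)/(4πk) = 2.679/(4π·0.0249) = 8.561 K/W
  R_expanded polystyrene = (1/0.496 − 1/0.610)/(4πk) = 0.3768/(4π·0.0379) = 0.7911 K/W
ΣR = 0.002229 + 8.561 + 0.7911 = 9.354 K/W
Q = ΔT/ΣR = (81 K − 293.5 K)/9.354 = -22.7 W
(Negative Q ⇒ heat flows inward; heat gain = 22.7 W.)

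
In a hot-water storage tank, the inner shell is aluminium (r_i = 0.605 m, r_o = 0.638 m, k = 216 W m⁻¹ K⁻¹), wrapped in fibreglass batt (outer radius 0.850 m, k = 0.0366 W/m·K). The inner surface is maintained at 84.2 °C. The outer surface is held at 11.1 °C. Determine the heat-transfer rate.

Q = 86.0 W

Series thermal resistances, inner to outer:
  R_aluminium = (1/0.605 − 1/0.638)/(4πk) = 0.08549/(4π·216) = 3.150×10^-5 K/W
  R_fibreglass batt = (1/0.638 − 1/0.850)/(4πk) = 0.3909/(4π·0.0366) = 0.8500 K/W
ΣR = 3.150×10^-5 + 0.8500 = 0.8500 K/W
Q = ΔT/ΣR = (84.2 °C − 11.1 °C)/0.8500 = 86.0 W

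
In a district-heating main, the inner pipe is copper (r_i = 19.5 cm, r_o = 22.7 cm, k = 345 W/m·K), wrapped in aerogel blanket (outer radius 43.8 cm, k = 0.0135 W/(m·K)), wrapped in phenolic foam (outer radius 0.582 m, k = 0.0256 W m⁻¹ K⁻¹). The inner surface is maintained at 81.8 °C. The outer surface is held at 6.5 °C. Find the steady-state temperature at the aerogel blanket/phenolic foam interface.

Treat each layer as a resistance in series:
  R'_copper = ln(0.227/0.195)/(2πk) = 0.1520/(2π·345) = 7.010×10^-5 m·K/W
  R'_aerogel blanket = ln(0.438/0.227)/(2πk) = 0.6573/(2π·0.0135) = 7.749 m·K/W
  R'_phenolic foam = ln(0.582/0.438)/(2πk) = 0.2843/(2π·0.0256) = 1.767 m·K/W
ΣR = 7.010×10^-5 + 7.749 + 1.767 = 9.516 m·K/W
Q' = ΔT/ΣR = (81.8 °C − 6.5 °C)/9.516 = 7.913 W/m
From the inner boundary to the aerogel blanket/phenolic foam interface, ΣR_partial = 7.749 m·K/W.
T_interface = T_in − Q'·ΣR_partial = 81.8 °C − (7.913)(7.749) = 20.5 °C

T = 20.5 °C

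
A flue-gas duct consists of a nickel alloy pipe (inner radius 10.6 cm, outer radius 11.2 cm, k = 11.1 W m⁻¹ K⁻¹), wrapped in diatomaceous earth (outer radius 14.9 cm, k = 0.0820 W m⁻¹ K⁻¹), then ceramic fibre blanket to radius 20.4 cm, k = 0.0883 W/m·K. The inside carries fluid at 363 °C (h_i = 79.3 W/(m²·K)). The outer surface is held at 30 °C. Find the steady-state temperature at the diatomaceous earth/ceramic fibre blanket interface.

T = 195 °C

Series thermal resistances, inner to outer:
  R'_conv,in = 1/(2πr h) = 1/(2π·0.106·79.3) = 0.01893 m·K/W
  R'_nickel alloy = ln(0.112/0.106)/(2πk) = 0.05506/(2π·11.1) = 7.895×10^-4 m·K/W
  R'_diatomaceous earth = ln(0.149/0.112)/(2πk) = 0.2854/(2π·0.0820) = 0.5540 m·K/W
  R'_ceramic fibre blanket = ln(0.204/0.149)/(2πk) = 0.3142/(2π·0.0883) = 0.5663 m·K/W
ΣR = 0.01893 + 7.895×10^-4 + 0.5540 + 0.5663 = 1.140 m·K/W
Q' = ΔT/ΣR = (363 °C − 30 °C)/1.140 = 292.1 W/m
From the inner boundary to the diatomaceous earth/ceramic fibre blanket interface, ΣR_partial = 0.5737 m·K/W.
T_interface = T_in − Q'·ΣR_partial = 363 °C − (292.1)(0.5737) = 195 °C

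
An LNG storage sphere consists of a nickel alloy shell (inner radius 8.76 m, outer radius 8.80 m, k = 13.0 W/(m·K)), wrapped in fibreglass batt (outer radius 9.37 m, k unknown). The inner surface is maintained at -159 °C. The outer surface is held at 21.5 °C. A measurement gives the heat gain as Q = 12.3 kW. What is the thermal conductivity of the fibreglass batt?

k = 0.0375 W/m·K

ΣR = ΔT/Q = |-159 − 21.5|/12300 = 0.01467 K/W
Known resistances:
  R_nickel alloy = (1/8.76 − 1/8.80)/(4πk) = 5.189×10^-4/(4π·13.0) = 3.176×10^-6 K/W
R_fibreglass batt = ΣR − ΣR_known = 0.01467 − 3.176×10^-6 = 0.01467 K/W
(1/r₁−1/r₂)/(4πk) = 0.01467 ⇒ k = 0.006913/(4π·0.01467) = 0.0375 W/m·K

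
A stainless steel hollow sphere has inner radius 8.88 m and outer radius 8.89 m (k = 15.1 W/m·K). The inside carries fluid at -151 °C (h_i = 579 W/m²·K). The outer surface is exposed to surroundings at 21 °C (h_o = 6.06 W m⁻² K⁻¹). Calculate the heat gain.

Q = 1020 kW

Resistance network (inner→outer):
  R_conv,in = 1/(4πr²h) = 1/(4π·8.88²·579) = 1.743×10^-6 K/W
  R_stainless steel = (1/8.88 − 1/8.89)/(4πk) = 1.267×10^-4/(4π·15.1) = 6.676×10^-7 K/W
  R_conv,out = 1/(4πr²h) = 1/(4π·8.89²·6.06) = 1.662×10^-4 K/W
ΣR = 1.743×10^-6 + 6.676×10^-7 + 1.662×10^-4 = 1.686×10^-4 K/W
Q = ΔT/ΣR = (-151 °C − 21 °C)/1.686×10^-4 = -1.02×10^6 W
(Negative Q ⇒ heat flows inward; heat gain = 1.02×10^6 W.)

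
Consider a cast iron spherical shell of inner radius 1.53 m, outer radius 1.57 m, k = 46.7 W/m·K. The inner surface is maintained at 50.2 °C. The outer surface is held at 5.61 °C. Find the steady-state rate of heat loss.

Q = 4πk·ΔT/(1/r₁ − 1/r₂) = 4π × 46.7 × 44.59 / (1/1.53 − 1/1.57) = 1.57×10^6 W

Q = 1570 kW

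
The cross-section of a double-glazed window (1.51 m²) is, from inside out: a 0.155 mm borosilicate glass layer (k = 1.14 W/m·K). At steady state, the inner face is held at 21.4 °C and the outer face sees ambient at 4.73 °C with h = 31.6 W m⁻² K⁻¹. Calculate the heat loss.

Series thermal resistances, inner to outer:
  R_borosilicate glass = L/(kA) = 1.55×10^-4/(1.14·1.51) = 9.004×10^-5 K/W
  R_conv,out = 1/(hA) = 1/(31.6·1.51) = 0.02096 K/W
ΣR = 9.004×10^-5 + 0.02096 = 0.02105 K/W
Q = ΔT/ΣR = (21.4 °C − 4.73 °C)/0.02105 = 792 W

Q = 792 W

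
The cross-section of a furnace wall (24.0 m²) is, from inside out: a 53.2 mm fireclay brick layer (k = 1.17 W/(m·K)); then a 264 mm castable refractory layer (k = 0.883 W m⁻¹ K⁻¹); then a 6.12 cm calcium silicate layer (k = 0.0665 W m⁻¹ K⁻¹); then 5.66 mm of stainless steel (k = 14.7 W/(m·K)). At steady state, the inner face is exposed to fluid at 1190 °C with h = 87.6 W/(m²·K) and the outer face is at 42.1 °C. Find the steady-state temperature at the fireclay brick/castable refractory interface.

Resistance network (inner→outer):
  R_conv,in = 1/(hA) = 1/(87.6·24.0) = 4.756×10^-4 K/W
  R_fireclay brick = L/(kA) = 0.0532/(1.17·24.0) = 0.001895 K/W
  R_castable refractory = L/(kA) = 0.264/(0.883·24.0) = 0.01246 K/W
  R_calcium silicate = L/(kA) = 0.0612/(0.0665·24.0) = 0.03835 K/W
  R_stainless steel = L/(kA) = 0.00566/(14.7·24.0) = 1.604×10^-5 K/W
ΣR = 4.756×10^-4 + 0.001895 + 0.01246 + 0.03835 + 1.604×10^-5 = 0.05320 K/W
Q = ΔT/ΣR = (1190 °C − 42.1 °C)/0.05320 = 21580 W
From the inner boundary to the fireclay brick/castable refractory interface, ΣR_partial = 0.002371 K/W.
T_interface = T_in − Q·ΣR_partial = 1190 °C − (21580)(0.002371) = 1139 °C

T = 1139 °C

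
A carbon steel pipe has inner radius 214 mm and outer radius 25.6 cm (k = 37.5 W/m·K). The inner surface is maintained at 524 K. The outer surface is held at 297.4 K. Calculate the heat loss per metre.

Q' = 2πk·ΔT/ln(r₂/r₁) = 2π × 37.5 × 226.6 / ln(0.256/0.214) = 2.98×10^5 W/m

Q' = 2.98×10^5 W/m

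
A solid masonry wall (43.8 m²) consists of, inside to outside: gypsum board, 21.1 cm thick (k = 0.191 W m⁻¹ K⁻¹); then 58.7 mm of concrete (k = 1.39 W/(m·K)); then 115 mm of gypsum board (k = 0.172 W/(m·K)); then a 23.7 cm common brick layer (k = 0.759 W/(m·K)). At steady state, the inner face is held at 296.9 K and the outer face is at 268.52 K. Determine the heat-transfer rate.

Q = 584 W

Treat each layer as a resistance in series:
  R_gypsum board = L/(kA) = 0.211/(0.191·43.8) = 0.02522 K/W
  R_concrete = L/(kA) = 0.0587/(1.39·43.8) = 9.642×10^-4 K/W
  R_gypsum board = L/(kA) = 0.115/(0.172·43.8) = 0.01526 K/W
  R_common brick = L/(kA) = 0.237/(0.759·43.8) = 0.007129 K/W
ΣR = 0.02522 + 9.642×10^-4 + 0.01526 + 0.007129 = 0.04857 K/W
Q = ΔT/ΣR = (296.9 K − 268.52 K)/0.04857 = 584 W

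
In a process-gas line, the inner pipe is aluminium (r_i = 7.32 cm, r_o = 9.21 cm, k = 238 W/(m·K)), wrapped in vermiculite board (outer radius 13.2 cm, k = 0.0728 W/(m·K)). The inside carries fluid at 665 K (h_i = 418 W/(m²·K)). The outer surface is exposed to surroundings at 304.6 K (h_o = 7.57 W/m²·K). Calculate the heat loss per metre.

Q' = 379 W/m

Treat each layer as a resistance in series:
  R'_conv,in = 1/(2πr h) = 1/(2π·0.0732·418) = 0.005202 m·K/W
  R'_aluminium = ln(0.0921/0.0732)/(2πk) = 0.2297/(2π·238) = 1.536×10^-4 m·K/W
  R'_vermiculite board = ln(0.132/0.0921)/(2πk) = 0.3599/(2π·0.0728) = 0.7869 m·K/W
  R'_conv,out = 1/(2πr h) = 1/(2π·0.132·7.57) = 0.1593 m·K/W
ΣR = 0.005202 + 1.536×10^-4 + 0.7869 + 0.1593 = 0.9516 m·K/W
Q' = ΔT/ΣR = (665 K − 304.6 K)/0.9516 = 379 W/m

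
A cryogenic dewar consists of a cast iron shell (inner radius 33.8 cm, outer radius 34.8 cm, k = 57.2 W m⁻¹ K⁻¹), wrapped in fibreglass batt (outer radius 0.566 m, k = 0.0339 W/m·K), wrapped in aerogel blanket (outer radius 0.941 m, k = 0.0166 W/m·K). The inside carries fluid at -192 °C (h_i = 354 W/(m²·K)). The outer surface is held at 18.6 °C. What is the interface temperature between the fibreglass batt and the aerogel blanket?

T = -100 °C

Resistance network (inner→outer):
  R_conv,in = 1/(4πr²h) = 1/(4π·0.338²·354) = 0.001968 K/W
  R_cast iron = (1/0.338 − 1/0.348)/(4πk) = 0.08502/(4π·57.2) = 1.183×10^-4 K/W
  R_fibreglass batt = (1/0.348 − 1/0.566)/(4πk) = 1.107/(4π·0.0339) = 2.598 K/W
  R_aerogel blanket = (1/0.566 − 1/0.941)/(4πk) = 0.7041/(4π·0.0166) = 3.375 K/W
ΣR = 0.001968 + 1.183×10^-4 + 2.598 + 3.375 = 5.975 K/W
Q = ΔT/ΣR = (-192 °C − 18.6 °C)/5.975 = -35.25 W
From the inner boundary to the fibreglass batt/aerogel blanket interface, ΣR_partial = 2.600 K/W.
T_interface = T_in − Q·ΣR_partial = -192 °C − (-35.25)(2.600) = -100 °C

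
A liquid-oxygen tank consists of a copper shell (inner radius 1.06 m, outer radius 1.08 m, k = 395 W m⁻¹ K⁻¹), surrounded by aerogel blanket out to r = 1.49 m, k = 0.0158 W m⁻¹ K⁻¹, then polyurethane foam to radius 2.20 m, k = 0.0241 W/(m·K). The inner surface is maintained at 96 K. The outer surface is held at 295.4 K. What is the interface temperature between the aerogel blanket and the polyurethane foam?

T = 224.0 K

Resistance network (inner→outer):
  R_copper = (1/1.06 − 1/1.08)/(4πk) = 0.01747/(4π·395) = 3.520×10^-6 K/W
  R_aerogel blanket = (1/1.08 − 1/1.49)/(4πk) = 0.2548/(4π·0.0158) = 1.283 K/W
  R_polyurethane foam = (1/1.49 − 1/2.20)/(4πk) = 0.2166/(4π·0.0241) = 0.7152 K/W
ΣR = 3.520×10^-6 + 1.283 + 0.7152 = 1.998 K/W
Q = ΔT/ΣR = (96 K − 295.4 K)/1.998 = -99.80 W
From the inner boundary to the aerogel blanket/polyurethane foam interface, ΣR_partial = 1.283 K/W.
T_interface = T_in − Q·ΣR_partial = 96 K − (-99.80)(1.283) = 224.0 K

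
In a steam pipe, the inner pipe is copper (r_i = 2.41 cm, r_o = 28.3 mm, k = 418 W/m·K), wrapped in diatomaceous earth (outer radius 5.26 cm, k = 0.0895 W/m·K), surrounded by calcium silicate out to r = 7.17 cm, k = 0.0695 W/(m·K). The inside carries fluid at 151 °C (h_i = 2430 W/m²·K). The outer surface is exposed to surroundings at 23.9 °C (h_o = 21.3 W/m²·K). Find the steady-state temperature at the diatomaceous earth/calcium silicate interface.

Series thermal resistances, inner to outer:
  R'_conv,in = 1/(2πr h) = 1/(2π·0.0241·2430) = 0.002718 m·K/W
  R'_copper = ln(0.0283/0.0241)/(2πk) = 0.1606/(2π·418) = 6.117×10^-5 m·K/W
  R'_diatomaceous earth = ln(0.0526/0.0283)/(2πk) = 0.6199/(2π·0.0895) = 1.102 m·K/W
  R'_calcium silicate = ln(0.0717/0.0526)/(2πk) = 0.3098/(2π·0.0695) = 0.7094 m·K/W
  R'_conv,out = 1/(2πr h) = 1/(2π·0.0717·21.3) = 0.1042 m·K/W
ΣR = 0.002718 + 6.117×10^-5 + 1.102 + 0.7094 + 0.1042 = 1.918 m·K/W
Q' = ΔT/ΣR = (151 °C − 23.9 °C)/1.918 = 66.27 W/m
From the inner boundary to the diatomaceous earth/calcium silicate interface, ΣR_partial = 1.105 m·K/W.
T_interface = T_in − Q'·ΣR_partial = 151 °C − (66.27)(1.105) = 77.8 °C

T = 77.8 °C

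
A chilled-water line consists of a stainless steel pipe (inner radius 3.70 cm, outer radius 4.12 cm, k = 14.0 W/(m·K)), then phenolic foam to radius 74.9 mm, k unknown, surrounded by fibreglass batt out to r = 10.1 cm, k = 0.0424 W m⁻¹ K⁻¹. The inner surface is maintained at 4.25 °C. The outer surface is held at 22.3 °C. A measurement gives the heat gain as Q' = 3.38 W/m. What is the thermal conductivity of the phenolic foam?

k = 0.0226 W/m·K

ΣR = ΔT/Q' = |4.25 − 22.3|/3.38 = 5.340 m·K/W
Known resistances:
  R'_stainless steel = ln(0.0412/0.0370)/(2πk) = 0.1075/(2π·14.0) = 0.001222 m·K/W
  R'_fibreglass batt = ln(0.101/0.0749)/(2πk) = 0.2990/(2π·0.0424) = 1.122 m·K/W
R_phenolic foam = ΣR − ΣR_known = 5.340 − 1.123 = 4.217 m·K/W
ln(r₂/r₁)/(2πk) = 4.217 ⇒ k = 0.5977/(2π·4.217) = 0.0226 W/m·K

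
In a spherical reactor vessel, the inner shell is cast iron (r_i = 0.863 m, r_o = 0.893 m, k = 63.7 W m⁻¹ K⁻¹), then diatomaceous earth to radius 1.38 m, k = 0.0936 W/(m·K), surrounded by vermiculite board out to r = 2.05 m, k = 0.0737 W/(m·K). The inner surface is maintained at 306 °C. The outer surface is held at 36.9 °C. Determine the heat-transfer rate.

Series thermal resistances, inner to outer:
  R_cast iron = (1/0.863 − 1/0.893)/(4πk) = 0.03893/(4π·63.7) = 4.863×10^-5 K/W
  R_diatomaceous earth = (1/0.893 − 1/1.38)/(4πk) = 0.3952/(4π·0.0936) = 0.3360 K/W
  R_vermiculite board = (1/1.38 − 1/2.05)/(4πk) = 0.2368/(4π·0.0737) = 0.2557 K/W
ΣR = 4.863×10^-5 + 0.3360 + 0.2557 = 0.5917 K/W
Q = ΔT/ΣR = (306 °C − 36.9 °C)/0.5917 = 455 W

Q = 455 W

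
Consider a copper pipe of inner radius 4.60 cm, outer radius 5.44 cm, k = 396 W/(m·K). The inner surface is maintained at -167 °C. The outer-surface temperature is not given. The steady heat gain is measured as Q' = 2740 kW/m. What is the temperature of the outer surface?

Series resistances:
  R'_copper = ln(0.0544/0.0460)/(2πk) = 0.1677/(2π·396) = 6.741×10^-5 m·K/W
ΣR = 6.741×10^-5 m·K/W
ΔT = Q'·ΣR = 2.74×10^6 × 6.741×10^-5 = 184.7 K
Heat flows inward, so T_out = T_in + ΔT = -167 + 184.7 = 17.7 °C

T_out = 17.7 °C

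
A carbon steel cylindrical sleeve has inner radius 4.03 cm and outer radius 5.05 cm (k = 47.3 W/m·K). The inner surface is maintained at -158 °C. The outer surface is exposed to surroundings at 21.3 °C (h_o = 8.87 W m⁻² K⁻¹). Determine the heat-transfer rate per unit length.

Q' = 504 W/m

Series thermal resistances, inner to outer:
  R'_carbon steel = ln(0.0505/0.0403)/(2πk) = 0.2256/(2π·47.3) = 7.592×10^-4 m·K/W
  R'_conv,out = 1/(2πr h) = 1/(2π·0.0505·8.87) = 0.3553 m·K/W
ΣR = 7.592×10^-4 + 0.3553 = 0.3561 m·K/W
Q' = ΔT/ΣR = (-158 °C − 21.3 °C)/0.3561 = -504 W/m
(Negative Q' ⇒ heat flows inward; heat gain = 504 W/m.)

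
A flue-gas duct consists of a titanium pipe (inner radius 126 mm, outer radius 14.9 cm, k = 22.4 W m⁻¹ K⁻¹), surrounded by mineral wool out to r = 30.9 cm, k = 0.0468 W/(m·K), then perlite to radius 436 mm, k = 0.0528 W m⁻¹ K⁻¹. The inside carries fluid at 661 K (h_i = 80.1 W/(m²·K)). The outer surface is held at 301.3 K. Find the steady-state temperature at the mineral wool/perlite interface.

Treat each layer as a resistance in series:
  R'_conv,in = 1/(2πr h) = 1/(2π·0.126·80.1) = 0.01577 m·K/W
  R'_titanium = ln(0.149/0.126)/(2πk) = 0.1677/(2π·22.4) = 0.001191 m·K/W
  R'_mineral wool = ln(0.309/0.149)/(2πk) = 0.7294/(2π·0.0468) = 2.480 m·K/W
  R'_perlite = ln(0.436/0.309)/(2πk) = 0.3443/(2π·0.0528) = 1.038 m·K/W
ΣR = 0.01577 + 0.001191 + 2.480 + 1.038 = 3.535 m·K/W
Q' = ΔT/ΣR = (661 K − 301.3 K)/3.535 = 101.8 W/m
From the inner boundary to the mineral wool/perlite interface, ΣR_partial = 2.497 m·K/W.
T_interface = T_in − Q'·ΣR_partial = 661 K − (101.8)(2.497) = 407 K

T = 407 K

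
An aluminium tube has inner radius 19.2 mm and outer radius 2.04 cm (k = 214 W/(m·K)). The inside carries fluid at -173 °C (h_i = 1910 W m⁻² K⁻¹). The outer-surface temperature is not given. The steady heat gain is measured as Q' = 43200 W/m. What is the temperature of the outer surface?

T_out = 16.4 °C

Sum the resistances:
  R'_conv,in = 1/(2πr h) = 1/(2π·0.0192·1910) = 0.004340 m·K/W
  R'_aluminium = ln(0.0204/0.0192)/(2πk) = 0.06062/(2π·214) = 4.509×10^-5 m·K/W
ΣR = 0.004385 m·K/W
ΔT = Q'·ΣR = 43200 × 0.004385 = 189.4 K
Heat flows inward, so T_out = T_in + ΔT = -173 + 189.4 = 16.4 °C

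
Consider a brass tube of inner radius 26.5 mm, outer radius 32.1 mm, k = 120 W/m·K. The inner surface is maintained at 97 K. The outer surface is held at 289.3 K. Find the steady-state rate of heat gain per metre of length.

Q' = 2πk·ΔT/ln(r₂/r₁) = 2π × 120 × 192.3 / ln(0.0321/0.0265) = 7.56×10^5 W/m

Q' = 7.56×10^5 W/m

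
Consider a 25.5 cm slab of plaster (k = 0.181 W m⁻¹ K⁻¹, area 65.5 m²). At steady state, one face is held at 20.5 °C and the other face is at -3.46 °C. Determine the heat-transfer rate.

Q = 1110 W

Q = kA·ΔT/L = 0.181 × 65.5 × |20.5 °C − -3.46 °C| / 0.255 = 1110 W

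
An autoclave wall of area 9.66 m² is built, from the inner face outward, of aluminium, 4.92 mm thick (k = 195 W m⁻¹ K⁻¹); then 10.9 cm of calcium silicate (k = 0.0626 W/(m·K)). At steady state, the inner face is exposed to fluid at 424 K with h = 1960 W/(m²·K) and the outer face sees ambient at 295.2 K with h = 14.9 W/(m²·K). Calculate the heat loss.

Q = 688 W

Series thermal resistances, inner to outer:
  R_conv,in = 1/(hA) = 1/(1960·9.66) = 5.282×10^-5 K/W
  R_aluminium = L/(kA) = 0.00492/(195·9.66) = 2.612×10^-6 K/W
  R_calcium silicate = L/(kA) = 0.109/(0.0626·9.66) = 0.1802 K/W
  R_conv,out = 1/(hA) = 1/(14.9·9.66) = 0.006948 K/W
ΣR = 5.282×10^-5 + 2.612×10^-6 + 0.1802 + 0.006948 = 0.1872 K/W
Q = ΔT/ΣR = (424 K − 295.2 K)/0.1872 = 688 W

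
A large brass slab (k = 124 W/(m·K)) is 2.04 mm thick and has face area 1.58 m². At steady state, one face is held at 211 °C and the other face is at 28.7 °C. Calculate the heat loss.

Q = 17500 kW

Q = kA·ΔT/L = 124 × 1.58 × |211 °C − 28.7 °C| / 0.00204 = 1.75×10^7 W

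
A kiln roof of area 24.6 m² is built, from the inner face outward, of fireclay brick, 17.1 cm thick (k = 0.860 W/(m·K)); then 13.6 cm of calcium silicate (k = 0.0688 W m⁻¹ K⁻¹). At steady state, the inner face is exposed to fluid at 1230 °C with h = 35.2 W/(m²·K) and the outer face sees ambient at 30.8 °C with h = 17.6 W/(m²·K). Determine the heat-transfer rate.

Q = 13.0 kW

Treat each layer as a resistance in series:
  R_conv,in = 1/(hA) = 1/(35.2·24.6) = 0.001155 K/W
  R_fireclay brick = L/(kA) = 0.171/(0.860·24.6) = 0.008083 K/W
  R_calcium silicate = L/(kA) = 0.136/(0.0688·24.6) = 0.08036 K/W
  R_conv,out = 1/(hA) = 1/(17.6·24.6) = 0.002310 K/W
ΣR = 0.001155 + 0.008083 + 0.08036 + 0.002310 = 0.09191 K/W
Q = ΔT/ΣR = (1230 °C − 30.8 °C)/0.09191 = 13000 W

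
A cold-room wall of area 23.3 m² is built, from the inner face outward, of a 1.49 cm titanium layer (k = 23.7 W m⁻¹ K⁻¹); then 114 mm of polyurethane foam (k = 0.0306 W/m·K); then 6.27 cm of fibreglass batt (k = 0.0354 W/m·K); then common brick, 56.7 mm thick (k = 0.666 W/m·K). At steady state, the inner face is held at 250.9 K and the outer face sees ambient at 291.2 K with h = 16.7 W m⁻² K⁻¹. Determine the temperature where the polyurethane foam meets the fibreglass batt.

T = 277.51 K

Series thermal resistances, inner to outer:
  R_titanium = L/(kA) = 0.0149/(23.7·23.3) = 2.698×10^-5 K/W
  R_polyurethane foam = L/(kA) = 0.114/(0.0306·23.3) = 0.1599 K/W
  R_fibreglass batt = L/(kA) = 0.0627/(0.0354·23.3) = 0.07602 K/W
  R_common brick = L/(kA) = 0.0567/(0.666·23.3) = 0.003654 K/W
  R_conv,out = 1/(hA) = 1/(16.7·23.3) = 0.002570 K/W
ΣR = 2.698×10^-5 + 0.1599 + 0.07602 + 0.003654 + 0.002570 = 0.2422 K/W
Q = ΔT/ΣR = (250.9 K − 291.2 K)/0.2422 = -166.4 W
From the inner boundary to the polyurethane foam/fibreglass batt interface, ΣR_partial = 0.1599 K/W.
T_interface = T_in − Q·ΣR_partial = 250.9 K − (-166.4)(0.1599) = 277.51 K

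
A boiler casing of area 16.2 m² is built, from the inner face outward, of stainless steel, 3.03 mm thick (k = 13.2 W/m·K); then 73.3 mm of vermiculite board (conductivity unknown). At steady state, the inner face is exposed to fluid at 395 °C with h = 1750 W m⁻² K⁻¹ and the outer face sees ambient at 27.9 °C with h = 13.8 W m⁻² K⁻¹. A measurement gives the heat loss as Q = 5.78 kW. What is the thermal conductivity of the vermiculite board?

ΣR = ΔT/Q = |395 − 27.9|/5780 = 0.06351 K/W
Known resistances:
  R_conv,in = 1/(hA) = 1/(1750·16.2) = 3.527×10^-5 K/W
  R_stainless steel = L/(kA) = 0.00303/(13.2·16.2) = 1.417×10^-5 K/W
  R_conv,out = 1/(hA) = 1/(13.8·16.2) = 0.004473 K/W
R_vermiculite board = ΣR − ΣR_known = 0.06351 − 0.004522 = 0.05899 K/W
L/(kA) = 0.05899 ⇒ k = 0.0733/(0.05899·16.2) = 0.0767 W/m·K

k = 0.0767 W/m·K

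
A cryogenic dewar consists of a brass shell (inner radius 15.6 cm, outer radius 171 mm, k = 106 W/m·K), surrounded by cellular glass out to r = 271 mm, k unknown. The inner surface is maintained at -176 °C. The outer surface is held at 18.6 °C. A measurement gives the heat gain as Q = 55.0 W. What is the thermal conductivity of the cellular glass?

ΣR = ΔT/Q = |-176 − 18.6|/55.0 = 3.538 K/W
Known resistances:
  R_brass = (1/0.156 − 1/0.171)/(4πk) = 0.5623/(4π·106) = 4.221×10^-4 K/W
R_cellular glass = ΣR − ΣR_known = 3.538 − 4.221×10^-4 = 3.538 K/W
(1/r₁−1/r₂)/(4πk) = 3.538 ⇒ k = 2.158/(4π·3.538) = 0.0485 W/m·K

k = 0.0485 W/m·K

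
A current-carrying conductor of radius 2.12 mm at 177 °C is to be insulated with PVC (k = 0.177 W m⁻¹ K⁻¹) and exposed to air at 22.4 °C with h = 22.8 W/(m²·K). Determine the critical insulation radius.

For a cylinder, r_cr = k_ins/h = 0.177/22.8 = 0.00776 m = 0.776 cm

r_cr = 0.776 cm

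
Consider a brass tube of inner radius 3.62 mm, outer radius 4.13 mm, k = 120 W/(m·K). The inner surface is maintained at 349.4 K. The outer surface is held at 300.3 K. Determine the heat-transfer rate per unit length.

Q' = 281 kW/m

Q' = 2πk·ΔT/ln(r₂/r₁) = 2π × 120 × 49.1 / ln(0.00413/0.00362) = 2.81×10^5 W/m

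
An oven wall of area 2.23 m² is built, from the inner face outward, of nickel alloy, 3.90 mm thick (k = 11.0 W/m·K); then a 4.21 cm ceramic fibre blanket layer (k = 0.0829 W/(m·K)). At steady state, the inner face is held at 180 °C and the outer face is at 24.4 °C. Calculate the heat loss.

Series thermal resistances, inner to outer:
  R_nickel alloy = L/(kA) = 0.00390/(11.0·2.23) = 1.590×10^-4 K/W
  R_ceramic fibre blanket = L/(kA) = 0.0421/(0.0829·2.23) = 0.2277 K/W
ΣR = 1.590×10^-4 + 0.2277 = 0.2279 K/W
Q = ΔT/ΣR = (180 °C − 24.4 °C)/0.2279 = 683 W

Q = 683 W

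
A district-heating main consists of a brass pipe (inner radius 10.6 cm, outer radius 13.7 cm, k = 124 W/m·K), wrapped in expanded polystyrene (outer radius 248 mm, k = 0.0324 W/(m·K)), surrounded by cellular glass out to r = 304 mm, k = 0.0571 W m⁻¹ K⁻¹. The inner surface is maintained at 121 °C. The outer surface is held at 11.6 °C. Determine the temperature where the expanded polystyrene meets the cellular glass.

Resistance network (inner→outer):
  R'_brass = ln(0.137/0.106)/(2πk) = 0.2565/(2π·124) = 3.293×10^-4 m·K/W
  R'_expanded polystyrene = ln(0.248/0.137)/(2πk) = 0.5934/(2π·0.0324) = 2.915 m·K/W
  R'_cellular glass = ln(0.304/0.248)/(2πk) = 0.2036/(2π·0.0571) = 0.5675 m·K/W
ΣR = 3.293×10^-4 + 2.915 + 0.5675 = 3.483 m·K/W
Q' = ΔT/ΣR = (121 °C − 11.6 °C)/3.483 = 31.41 W/m
From the inner boundary to the expanded polystyrene/cellular glass interface, ΣR_partial = 2.915 m·K/W.
T_interface = T_in − Q'·ΣR_partial = 121 °C − (31.41)(2.915) = 29.4 °C

T = 29.4 °C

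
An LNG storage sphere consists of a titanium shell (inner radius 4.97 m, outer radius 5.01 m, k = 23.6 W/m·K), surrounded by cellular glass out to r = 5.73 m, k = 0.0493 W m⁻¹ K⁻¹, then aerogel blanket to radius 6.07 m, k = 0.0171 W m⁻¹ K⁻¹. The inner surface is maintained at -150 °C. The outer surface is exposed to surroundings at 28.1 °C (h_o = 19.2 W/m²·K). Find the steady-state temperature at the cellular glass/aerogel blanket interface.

Resistance network (inner→outer):
  R_titanium = (1/4.97 − 1/5.01)/(4πk) = 0.001606/(4π·23.6) = 5.417×10^-6 K/W
  R_cellular glass = (1/5.01 − 1/5.73)/(4πk) = 0.02508/(4π·0.0493) = 0.04048 K/W
  R_aerogel blanket = (1/5.73 − 1/6.07)/(4πk) = 0.009775/(4π·0.0171) = 0.04549 K/W
  R_conv,out = 1/(4πr²h) = 1/(4π·6.07²·19.2) = 1.125×10^-4 K/W
ΣR = 5.417×10^-6 + 0.04048 + 0.04549 + 1.125×10^-4 = 0.08609 K/W
Q = ΔT/ΣR = (-150 °C − 28.1 °C)/0.08609 = -2069 W
From the inner boundary to the cellular glass/aerogel blanket interface, ΣR_partial = 0.04049 K/W.
T_interface = T_in − Q·ΣR_partial = -150 °C − (-2069)(0.04049) = -66.2 °C

T = -66.2 °C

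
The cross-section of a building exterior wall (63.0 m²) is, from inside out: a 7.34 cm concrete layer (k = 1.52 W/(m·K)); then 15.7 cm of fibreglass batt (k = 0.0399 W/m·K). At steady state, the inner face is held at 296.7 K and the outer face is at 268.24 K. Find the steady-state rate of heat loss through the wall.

Series thermal resistances, inner to outer:
  R_concrete = L/(kA) = 0.0734/(1.52·63.0) = 7.665×10^-4 K/W
  R_fibreglass batt = L/(kA) = 0.157/(0.0399·63.0) = 0.06246 K/W
ΣR = 7.665×10^-4 + 0.06246 = 0.06323 K/W
Q = ΔT/ΣR = (296.7 K − 268.24 K)/0.06323 = 450 W

Q = 450 W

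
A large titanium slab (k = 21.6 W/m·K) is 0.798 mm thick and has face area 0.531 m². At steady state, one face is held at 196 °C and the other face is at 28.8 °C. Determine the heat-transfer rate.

Q = 2400 kW

Q = kA·ΔT/L = 21.6 × 0.531 × |196 °C − 28.8 °C| / 7.98×10^-4 = 2.40×10^6 W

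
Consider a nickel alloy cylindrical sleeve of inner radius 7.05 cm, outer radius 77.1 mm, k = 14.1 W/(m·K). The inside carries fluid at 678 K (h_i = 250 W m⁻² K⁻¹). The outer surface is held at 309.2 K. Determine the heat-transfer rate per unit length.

Q' = 36.7 kW/m

Series thermal resistances, inner to outer:
  R'_conv,in = 1/(2πr h) = 1/(2π·0.0705·250) = 0.009030 m·K/W
  R'_nickel alloy = ln(0.0771/0.0705)/(2πk) = 0.08949/(2π·14.1) = 0.001010 m·K/W
ΣR = 0.009030 + 0.001010 = 0.01004 m·K/W
Q' = ΔT/ΣR = (678 K − 309.2 K)/0.01004 = 36700 W/m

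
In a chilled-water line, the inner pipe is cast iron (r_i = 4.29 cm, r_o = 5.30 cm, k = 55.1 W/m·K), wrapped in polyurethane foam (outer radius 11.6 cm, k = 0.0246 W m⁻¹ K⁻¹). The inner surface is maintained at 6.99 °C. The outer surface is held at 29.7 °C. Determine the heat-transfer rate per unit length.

Q' = 4.48 W/m

Resistance network (inner→outer):
  R'_cast iron = ln(0.0530/0.0429)/(2πk) = 0.2114/(2π·55.1) = 6.107×10^-4 m·K/W
  R'_polyurethane foam = ln(0.116/0.0530)/(2πk) = 0.7833/(2π·0.0246) = 5.068 m·K/W
ΣR = 6.107×10^-4 + 5.068 = 5.069 m·K/W
Q' = ΔT/ΣR = (6.99 °C − 29.7 °C)/5.069 = -4.48 W/m
(Negative Q' ⇒ heat flows inward; heat gain = 4.48 W/m.)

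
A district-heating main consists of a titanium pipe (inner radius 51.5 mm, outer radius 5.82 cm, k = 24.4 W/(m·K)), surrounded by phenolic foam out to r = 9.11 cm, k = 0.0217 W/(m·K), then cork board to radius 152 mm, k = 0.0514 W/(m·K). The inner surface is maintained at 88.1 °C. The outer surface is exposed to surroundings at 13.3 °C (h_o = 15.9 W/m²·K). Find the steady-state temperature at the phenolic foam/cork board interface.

T = 38.3 °C

Series thermal resistances, inner to outer:
  R'_titanium = ln(0.0582/0.0515)/(2πk) = 0.1223/(2π·24.4) = 7.978×10^-4 m·K/W
  R'_phenolic foam = ln(0.0911/0.0582)/(2πk) = 0.4481/(2π·0.0217) = 3.286 m·K/W
  R'_cork board = ln(0.152/0.0911)/(2πk) = 0.5119/(2π·0.0514) = 1.585 m·K/W
  R'_conv,out = 1/(2πr h) = 1/(2π·0.152·15.9) = 0.06585 m·K/W
ΣR = 7.978×10^-4 + 3.286 + 1.585 + 0.06585 = 4.938 m·K/W
Q' = ΔT/ΣR = (88.1 °C − 13.3 °C)/4.938 = 15.15 W/m
From the inner boundary to the phenolic foam/cork board interface, ΣR_partial = 3.287 m·K/W.
T_interface = T_in − Q'·ΣR_partial = 88.1 °C − (15.15)(3.287) = 38.3 °C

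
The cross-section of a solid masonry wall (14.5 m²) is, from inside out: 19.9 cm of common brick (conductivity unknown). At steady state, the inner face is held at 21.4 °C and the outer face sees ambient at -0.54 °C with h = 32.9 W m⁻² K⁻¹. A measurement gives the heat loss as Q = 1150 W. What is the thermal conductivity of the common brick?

ΣR = ΔT/Q = |21.4 − -0.54|/1150 = 0.01908 K/W
Known resistances:
  R_conv,out = 1/(hA) = 1/(32.9·14.5) = 0.002096 K/W
R_common brick = ΣR − ΣR_known = 0.01908 − 0.002096 = 0.01698 K/W
L/(kA) = 0.01698 ⇒ k = 0.199/(0.01698·14.5) = 0.808 W/m·K

k = 0.808 W/m·K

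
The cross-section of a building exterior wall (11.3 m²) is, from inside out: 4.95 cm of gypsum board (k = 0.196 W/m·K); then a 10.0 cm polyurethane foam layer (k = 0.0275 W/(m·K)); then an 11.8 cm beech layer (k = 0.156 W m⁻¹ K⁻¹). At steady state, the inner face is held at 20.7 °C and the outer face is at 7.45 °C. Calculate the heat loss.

Treat each layer as a resistance in series:
  R_gypsum board = L/(kA) = 0.0495/(0.196·11.3) = 0.02235 K/W
  R_polyurethane foam = L/(kA) = 0.100/(0.0275·11.3) = 0.3218 K/W
  R_beech = L/(kA) = 0.118/(0.156·11.3) = 0.06694 K/W
ΣR = 0.02235 + 0.3218 + 0.06694 = 0.4111 K/W
Q = ΔT/ΣR = (20.7 °C − 7.45 °C)/0.4111 = 32.2 W

Q = 32.2 W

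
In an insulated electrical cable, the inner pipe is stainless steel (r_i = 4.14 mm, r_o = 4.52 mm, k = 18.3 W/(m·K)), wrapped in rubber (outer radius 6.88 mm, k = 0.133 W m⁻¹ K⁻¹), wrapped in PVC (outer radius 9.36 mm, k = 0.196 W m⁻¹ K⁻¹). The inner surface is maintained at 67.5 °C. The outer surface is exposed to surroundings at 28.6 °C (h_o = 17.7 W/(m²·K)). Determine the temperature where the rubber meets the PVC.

T = 56.1 °C

Resistance network (inner→outer):
  R'_stainless steel = ln(0.00452/0.00414)/(2πk) = 0.08782/(2π·18.3) = 7.637×10^-4 m·K/W
  R'_rubber = ln(0.00688/0.00452)/(2πk) = 0.4201/(2π·0.133) = 0.5027 m·K/W
  R'_PVC = ln(0.00936/0.00688)/(2πk) = 0.3078/(2π·0.196) = 0.2500 m·K/W
  R'_conv,out = 1/(2πr h) = 1/(2π·0.00936·17.7) = 0.9607 m·K/W
ΣR = 7.637×10^-4 + 0.5027 + 0.2500 + 0.9607 = 1.714 m·K/W
Q' = ΔT/ΣR = (67.5 °C − 28.6 °C)/1.714 = 22.70 W/m
From the inner boundary to the rubber/PVC interface, ΣR_partial = 0.5035 m·K/W.
T_interface = T_in − Q'·ΣR_partial = 67.5 °C − (22.70)(0.5035) = 56.1 °C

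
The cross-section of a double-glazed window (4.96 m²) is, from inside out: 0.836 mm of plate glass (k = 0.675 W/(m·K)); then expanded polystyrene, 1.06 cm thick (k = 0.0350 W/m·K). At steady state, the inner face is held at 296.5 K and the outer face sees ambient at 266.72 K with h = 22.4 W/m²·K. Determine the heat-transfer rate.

Treat each layer as a resistance in series:
  R_plate glass = L/(kA) = 8.36×10^-4/(0.675·4.96) = 2.497×10^-4 K/W
  R_expanded polystyrene = L/(kA) = 0.0106/(0.0350·4.96) = 0.06106 K/W
  R_conv,out = 1/(hA) = 1/(22.4·4.96) = 0.009001 K/W
ΣR = 2.497×10^-4 + 0.06106 + 0.009001 = 0.07031 K/W
Q = ΔT/ΣR = (296.5 K − 266.72 K)/0.07031 = 424 W

Q = 424 W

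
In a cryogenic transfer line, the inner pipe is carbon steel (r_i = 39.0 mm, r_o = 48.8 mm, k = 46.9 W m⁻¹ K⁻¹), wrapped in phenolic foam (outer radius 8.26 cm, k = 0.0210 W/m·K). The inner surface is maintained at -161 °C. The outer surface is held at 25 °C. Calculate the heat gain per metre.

Q' = 46.6 W/m

Treat each layer as a resistance in series:
  R'_carbon steel = ln(0.0488/0.0390)/(2πk) = 0.2242/(2π·46.9) = 7.607×10^-4 m·K/W
  R'_phenolic foam = ln(0.0826/0.0488)/(2πk) = 0.5263/(2π·0.0210) = 3.989 m·K/W
ΣR = 7.607×10^-4 + 3.989 = 3.990 m·K/W
Q' = ΔT/ΣR = (-161 °C − 25 °C)/3.990 = -46.6 W/m
(Negative Q' ⇒ heat flows inward; heat gain = 46.6 W/m.)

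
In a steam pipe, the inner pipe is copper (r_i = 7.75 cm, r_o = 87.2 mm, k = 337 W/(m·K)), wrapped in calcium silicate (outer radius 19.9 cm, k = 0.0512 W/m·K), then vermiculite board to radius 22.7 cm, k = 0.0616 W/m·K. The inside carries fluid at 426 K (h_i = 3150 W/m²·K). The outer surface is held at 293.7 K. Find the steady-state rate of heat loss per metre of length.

Series thermal resistances, inner to outer:
  R'_conv,in = 1/(2πr h) = 1/(2π·0.0775·3150) = 6.519×10^-4 m·K/W
  R'_copper = ln(0.0872/0.0775)/(2πk) = 0.1179/(2π·337) = 5.569×10^-5 m·K/W
  R'_calcium silicate = ln(0.199/0.0872)/(2πk) = 0.8251/(2π·0.0512) = 2.565 m·K/W
  R'_vermiculite board = ln(0.227/0.199)/(2πk) = 0.1316/(2π·0.0616) = 0.3401 m·K/W
ΣR = 6.519×10^-4 + 5.569×10^-5 + 2.565 + 0.3401 = 2.906 m·K/W
Q' = ΔT/ΣR = (426 K − 293.7 K)/2.906 = 45.5 W/m

Q' = 45.5 W/m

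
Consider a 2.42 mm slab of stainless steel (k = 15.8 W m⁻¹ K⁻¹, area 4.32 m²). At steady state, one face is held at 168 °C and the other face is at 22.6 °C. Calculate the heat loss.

Q = kA·ΔT/L = 15.8 × 4.32 × |168 °C − 22.6 °C| / 0.00242 = 4.10×10^6 W

Q = 4100 kW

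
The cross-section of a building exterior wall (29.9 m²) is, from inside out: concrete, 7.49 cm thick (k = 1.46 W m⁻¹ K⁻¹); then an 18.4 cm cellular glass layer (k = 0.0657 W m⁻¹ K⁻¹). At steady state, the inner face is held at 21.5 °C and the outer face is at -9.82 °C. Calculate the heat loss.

Q = 328 W

Treat each layer as a resistance in series:
  R_concrete = L/(kA) = 0.0749/(1.46·29.9) = 0.001716 K/W
  R_cellular glass = L/(kA) = 0.184/(0.0657·29.9) = 0.09367 K/W
ΣR = 0.001716 + 0.09367 = 0.09539 K/W
Q = ΔT/ΣR = (21.5 °C − -9.82 °C)/0.09539 = 328 W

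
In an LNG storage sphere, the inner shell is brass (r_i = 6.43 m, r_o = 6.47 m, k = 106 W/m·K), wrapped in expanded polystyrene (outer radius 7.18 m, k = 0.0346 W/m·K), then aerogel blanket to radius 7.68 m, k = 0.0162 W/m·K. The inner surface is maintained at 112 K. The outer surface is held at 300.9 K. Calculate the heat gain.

Q = 2370 W

Resistance network (inner→outer):
  R_brass = (1/6.43 − 1/6.47)/(4πk) = 9.615×10^-4/(4π·106) = 7.218×10^-7 K/W
  R_expanded polystyrene = (1/6.47 − 1/7.18)/(4πk) = 0.01528/(4π·0.0346) = 0.03515 K/W
  R_aerogel blanket = (1/7.18 − 1/7.68)/(4πk) = 0.009067/(4π·0.0162) = 0.04454 K/W
ΣR = 7.218×10^-7 + 0.03515 + 0.04454 = 0.07969 K/W
Q = ΔT/ΣR = (112 K − 300.9 K)/0.07969 = -2370 W
(Negative Q ⇒ heat flows inward; heat gain = 2370 W.)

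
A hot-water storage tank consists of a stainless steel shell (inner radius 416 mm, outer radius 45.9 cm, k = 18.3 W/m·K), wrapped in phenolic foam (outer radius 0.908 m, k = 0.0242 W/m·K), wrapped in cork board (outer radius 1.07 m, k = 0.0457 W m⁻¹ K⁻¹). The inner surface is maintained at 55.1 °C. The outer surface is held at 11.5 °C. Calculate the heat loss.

Q = 11.4 W

Resistance network (inner→outer):
  R_stainless steel = (1/0.416 − 1/0.459)/(4πk) = 0.2252/(4π·18.3) = 9.793×10^-4 K/W
  R_phenolic foam = (1/0.459 − 1/0.908)/(4πk) = 1.077/(4π·0.0242) = 3.543 K/W
  R_cork board = (1/0.908 − 1/1.07)/(4πk) = 0.1667/(4π·0.0457) = 0.2903 K/W
ΣR = 9.793×10^-4 + 3.543 + 0.2903 = 3.834 K/W
Q = ΔT/ΣR = (55.1 °C − 11.5 °C)/3.834 = 11.4 W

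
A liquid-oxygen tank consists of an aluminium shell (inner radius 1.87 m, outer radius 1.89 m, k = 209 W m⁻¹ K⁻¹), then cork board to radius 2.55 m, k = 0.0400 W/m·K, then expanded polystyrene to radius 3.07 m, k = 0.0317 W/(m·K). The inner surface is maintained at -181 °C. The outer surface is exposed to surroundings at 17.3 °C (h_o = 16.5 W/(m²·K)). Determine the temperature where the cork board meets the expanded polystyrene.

T = -58.1 °C

Series thermal resistances, inner to outer:
  R_aluminium = (1/1.87 − 1/1.89)/(4πk) = 0.005659/(4π·209) = 2.155×10^-6 K/W
  R_cork board = (1/1.89 − 1/2.55)/(4πk) = 0.1369/(4π·0.0400) = 0.2724 K/W
  R_expanded polystyrene = (1/2.55 − 1/3.07)/(4πk) = 0.06642/(4π·0.0317) = 0.1667 K/W
  R_conv,out = 1/(4πr²h) = 1/(4π·3.07²·16.5) = 5.117×10^-4 K/W
ΣR = 2.155×10^-6 + 0.2724 + 0.1667 + 5.117×10^-4 = 0.4396 K/W
Q = ΔT/ΣR = (-181 °C − 17.3 °C)/0.4396 = -451.1 W
From the inner boundary to the cork board/expanded polystyrene interface, ΣR_partial = 0.2724 K/W.
T_interface = T_in − Q·ΣR_partial = -181 °C − (-451.1)(0.2724) = -58.1 °C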